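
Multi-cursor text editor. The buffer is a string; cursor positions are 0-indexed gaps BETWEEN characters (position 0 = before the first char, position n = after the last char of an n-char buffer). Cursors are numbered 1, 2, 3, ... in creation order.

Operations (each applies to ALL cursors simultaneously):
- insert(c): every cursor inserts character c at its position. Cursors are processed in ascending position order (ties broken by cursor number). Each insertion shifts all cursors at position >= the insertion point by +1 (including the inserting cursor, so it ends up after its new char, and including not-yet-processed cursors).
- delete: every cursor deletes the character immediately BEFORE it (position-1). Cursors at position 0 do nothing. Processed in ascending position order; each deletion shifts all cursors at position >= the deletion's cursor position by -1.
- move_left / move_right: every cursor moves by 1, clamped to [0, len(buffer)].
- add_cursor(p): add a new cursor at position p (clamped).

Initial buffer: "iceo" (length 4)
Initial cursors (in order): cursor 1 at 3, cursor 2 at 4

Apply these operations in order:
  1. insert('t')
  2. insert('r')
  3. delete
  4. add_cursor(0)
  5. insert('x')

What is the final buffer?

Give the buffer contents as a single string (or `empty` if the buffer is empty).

After op 1 (insert('t')): buffer="icetot" (len 6), cursors c1@4 c2@6, authorship ...1.2
After op 2 (insert('r')): buffer="icetrotr" (len 8), cursors c1@5 c2@8, authorship ...11.22
After op 3 (delete): buffer="icetot" (len 6), cursors c1@4 c2@6, authorship ...1.2
After op 4 (add_cursor(0)): buffer="icetot" (len 6), cursors c3@0 c1@4 c2@6, authorship ...1.2
After op 5 (insert('x')): buffer="xicetxotx" (len 9), cursors c3@1 c1@6 c2@9, authorship 3...11.22

Answer: xicetxotx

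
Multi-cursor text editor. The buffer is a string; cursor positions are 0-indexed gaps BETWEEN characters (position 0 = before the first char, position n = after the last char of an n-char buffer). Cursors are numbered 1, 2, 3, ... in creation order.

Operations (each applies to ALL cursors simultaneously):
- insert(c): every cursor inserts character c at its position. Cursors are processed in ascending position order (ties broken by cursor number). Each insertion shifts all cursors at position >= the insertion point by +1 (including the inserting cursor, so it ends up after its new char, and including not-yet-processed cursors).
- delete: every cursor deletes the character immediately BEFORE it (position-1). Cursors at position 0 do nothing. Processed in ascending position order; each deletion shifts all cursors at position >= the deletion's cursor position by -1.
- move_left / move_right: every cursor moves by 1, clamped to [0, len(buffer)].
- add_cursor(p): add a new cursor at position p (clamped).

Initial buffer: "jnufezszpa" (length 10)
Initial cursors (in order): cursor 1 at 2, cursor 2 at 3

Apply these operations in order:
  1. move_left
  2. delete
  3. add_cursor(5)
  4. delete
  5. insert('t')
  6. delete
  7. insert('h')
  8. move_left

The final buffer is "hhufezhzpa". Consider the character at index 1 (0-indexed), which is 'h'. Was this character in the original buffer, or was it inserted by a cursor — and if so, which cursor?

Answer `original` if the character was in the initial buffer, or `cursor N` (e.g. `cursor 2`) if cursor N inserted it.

Answer: cursor 2

Derivation:
After op 1 (move_left): buffer="jnufezszpa" (len 10), cursors c1@1 c2@2, authorship ..........
After op 2 (delete): buffer="ufezszpa" (len 8), cursors c1@0 c2@0, authorship ........
After op 3 (add_cursor(5)): buffer="ufezszpa" (len 8), cursors c1@0 c2@0 c3@5, authorship ........
After op 4 (delete): buffer="ufezzpa" (len 7), cursors c1@0 c2@0 c3@4, authorship .......
After op 5 (insert('t')): buffer="ttufeztzpa" (len 10), cursors c1@2 c2@2 c3@7, authorship 12....3...
After op 6 (delete): buffer="ufezzpa" (len 7), cursors c1@0 c2@0 c3@4, authorship .......
After op 7 (insert('h')): buffer="hhufezhzpa" (len 10), cursors c1@2 c2@2 c3@7, authorship 12....3...
After op 8 (move_left): buffer="hhufezhzpa" (len 10), cursors c1@1 c2@1 c3@6, authorship 12....3...
Authorship (.=original, N=cursor N): 1 2 . . . . 3 . . .
Index 1: author = 2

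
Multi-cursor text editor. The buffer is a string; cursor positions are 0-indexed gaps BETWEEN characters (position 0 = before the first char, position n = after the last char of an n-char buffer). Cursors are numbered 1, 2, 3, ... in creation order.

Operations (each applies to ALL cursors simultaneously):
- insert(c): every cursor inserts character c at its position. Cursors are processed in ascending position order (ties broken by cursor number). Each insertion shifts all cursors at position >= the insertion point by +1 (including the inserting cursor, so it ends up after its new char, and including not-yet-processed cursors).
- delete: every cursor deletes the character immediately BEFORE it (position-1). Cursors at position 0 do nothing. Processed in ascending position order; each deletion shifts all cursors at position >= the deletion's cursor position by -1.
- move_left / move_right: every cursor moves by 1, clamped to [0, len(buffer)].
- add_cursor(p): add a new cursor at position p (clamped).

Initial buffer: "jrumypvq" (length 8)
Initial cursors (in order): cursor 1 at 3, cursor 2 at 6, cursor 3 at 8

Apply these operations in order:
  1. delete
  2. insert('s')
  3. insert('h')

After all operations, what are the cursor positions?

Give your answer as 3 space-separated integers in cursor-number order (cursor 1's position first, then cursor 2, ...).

Answer: 4 8 11

Derivation:
After op 1 (delete): buffer="jrmyv" (len 5), cursors c1@2 c2@4 c3@5, authorship .....
After op 2 (insert('s')): buffer="jrsmysvs" (len 8), cursors c1@3 c2@6 c3@8, authorship ..1..2.3
After op 3 (insert('h')): buffer="jrshmyshvsh" (len 11), cursors c1@4 c2@8 c3@11, authorship ..11..22.33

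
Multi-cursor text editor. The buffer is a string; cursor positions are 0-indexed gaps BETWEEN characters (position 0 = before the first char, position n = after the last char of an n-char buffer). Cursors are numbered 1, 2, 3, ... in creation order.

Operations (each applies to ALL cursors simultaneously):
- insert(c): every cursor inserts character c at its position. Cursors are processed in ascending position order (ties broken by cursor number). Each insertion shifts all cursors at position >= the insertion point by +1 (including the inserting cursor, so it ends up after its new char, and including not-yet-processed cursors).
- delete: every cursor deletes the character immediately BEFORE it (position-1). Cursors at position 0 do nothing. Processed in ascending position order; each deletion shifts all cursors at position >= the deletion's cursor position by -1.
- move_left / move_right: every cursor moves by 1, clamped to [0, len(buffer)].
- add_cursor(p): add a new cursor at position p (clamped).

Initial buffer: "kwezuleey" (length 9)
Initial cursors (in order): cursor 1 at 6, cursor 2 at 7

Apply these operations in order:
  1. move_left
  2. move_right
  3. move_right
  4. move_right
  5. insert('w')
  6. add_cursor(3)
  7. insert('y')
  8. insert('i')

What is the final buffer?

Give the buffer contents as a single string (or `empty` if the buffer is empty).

Answer: kweyizuleewyiywyi

Derivation:
After op 1 (move_left): buffer="kwezuleey" (len 9), cursors c1@5 c2@6, authorship .........
After op 2 (move_right): buffer="kwezuleey" (len 9), cursors c1@6 c2@7, authorship .........
After op 3 (move_right): buffer="kwezuleey" (len 9), cursors c1@7 c2@8, authorship .........
After op 4 (move_right): buffer="kwezuleey" (len 9), cursors c1@8 c2@9, authorship .........
After op 5 (insert('w')): buffer="kwezuleewyw" (len 11), cursors c1@9 c2@11, authorship ........1.2
After op 6 (add_cursor(3)): buffer="kwezuleewyw" (len 11), cursors c3@3 c1@9 c2@11, authorship ........1.2
After op 7 (insert('y')): buffer="kweyzuleewyywy" (len 14), cursors c3@4 c1@11 c2@14, authorship ...3.....11.22
After op 8 (insert('i')): buffer="kweyizuleewyiywyi" (len 17), cursors c3@5 c1@13 c2@17, authorship ...33.....111.222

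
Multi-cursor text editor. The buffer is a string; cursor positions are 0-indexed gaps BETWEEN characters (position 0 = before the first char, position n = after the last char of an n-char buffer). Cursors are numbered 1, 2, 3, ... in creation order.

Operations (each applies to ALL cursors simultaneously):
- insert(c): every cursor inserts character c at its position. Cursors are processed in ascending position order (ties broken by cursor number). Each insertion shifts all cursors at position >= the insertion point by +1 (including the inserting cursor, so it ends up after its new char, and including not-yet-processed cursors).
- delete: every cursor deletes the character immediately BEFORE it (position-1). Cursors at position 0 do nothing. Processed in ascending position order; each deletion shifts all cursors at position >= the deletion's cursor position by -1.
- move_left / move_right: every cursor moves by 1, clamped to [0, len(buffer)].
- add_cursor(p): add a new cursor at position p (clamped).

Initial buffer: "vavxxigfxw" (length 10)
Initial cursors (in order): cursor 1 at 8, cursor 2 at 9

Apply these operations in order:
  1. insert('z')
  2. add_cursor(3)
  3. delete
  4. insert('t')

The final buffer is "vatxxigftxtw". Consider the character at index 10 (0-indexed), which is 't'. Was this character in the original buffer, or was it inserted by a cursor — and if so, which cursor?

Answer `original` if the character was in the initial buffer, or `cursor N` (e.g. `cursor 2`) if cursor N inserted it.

Answer: cursor 2

Derivation:
After op 1 (insert('z')): buffer="vavxxigfzxzw" (len 12), cursors c1@9 c2@11, authorship ........1.2.
After op 2 (add_cursor(3)): buffer="vavxxigfzxzw" (len 12), cursors c3@3 c1@9 c2@11, authorship ........1.2.
After op 3 (delete): buffer="vaxxigfxw" (len 9), cursors c3@2 c1@7 c2@8, authorship .........
After op 4 (insert('t')): buffer="vatxxigftxtw" (len 12), cursors c3@3 c1@9 c2@11, authorship ..3.....1.2.
Authorship (.=original, N=cursor N): . . 3 . . . . . 1 . 2 .
Index 10: author = 2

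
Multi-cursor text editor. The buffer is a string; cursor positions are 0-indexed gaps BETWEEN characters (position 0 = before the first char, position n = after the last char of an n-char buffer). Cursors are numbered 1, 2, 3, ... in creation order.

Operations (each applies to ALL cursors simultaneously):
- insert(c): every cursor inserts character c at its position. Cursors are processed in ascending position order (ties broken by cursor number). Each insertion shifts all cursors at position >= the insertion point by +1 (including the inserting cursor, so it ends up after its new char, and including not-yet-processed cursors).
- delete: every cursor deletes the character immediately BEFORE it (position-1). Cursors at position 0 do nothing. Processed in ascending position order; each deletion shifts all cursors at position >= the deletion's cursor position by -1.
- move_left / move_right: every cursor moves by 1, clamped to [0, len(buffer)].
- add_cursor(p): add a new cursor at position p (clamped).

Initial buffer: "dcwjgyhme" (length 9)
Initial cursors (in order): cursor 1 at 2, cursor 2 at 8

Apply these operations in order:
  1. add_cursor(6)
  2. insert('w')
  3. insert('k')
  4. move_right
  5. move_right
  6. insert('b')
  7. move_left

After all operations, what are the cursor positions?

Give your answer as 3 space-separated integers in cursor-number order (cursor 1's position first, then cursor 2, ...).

After op 1 (add_cursor(6)): buffer="dcwjgyhme" (len 9), cursors c1@2 c3@6 c2@8, authorship .........
After op 2 (insert('w')): buffer="dcwwjgywhmwe" (len 12), cursors c1@3 c3@8 c2@11, authorship ..1....3..2.
After op 3 (insert('k')): buffer="dcwkwjgywkhmwke" (len 15), cursors c1@4 c3@10 c2@14, authorship ..11....33..22.
After op 4 (move_right): buffer="dcwkwjgywkhmwke" (len 15), cursors c1@5 c3@11 c2@15, authorship ..11....33..22.
After op 5 (move_right): buffer="dcwkwjgywkhmwke" (len 15), cursors c1@6 c3@12 c2@15, authorship ..11....33..22.
After op 6 (insert('b')): buffer="dcwkwjbgywkhmbwkeb" (len 18), cursors c1@7 c3@14 c2@18, authorship ..11..1..33..322.2
After op 7 (move_left): buffer="dcwkwjbgywkhmbwkeb" (len 18), cursors c1@6 c3@13 c2@17, authorship ..11..1..33..322.2

Answer: 6 17 13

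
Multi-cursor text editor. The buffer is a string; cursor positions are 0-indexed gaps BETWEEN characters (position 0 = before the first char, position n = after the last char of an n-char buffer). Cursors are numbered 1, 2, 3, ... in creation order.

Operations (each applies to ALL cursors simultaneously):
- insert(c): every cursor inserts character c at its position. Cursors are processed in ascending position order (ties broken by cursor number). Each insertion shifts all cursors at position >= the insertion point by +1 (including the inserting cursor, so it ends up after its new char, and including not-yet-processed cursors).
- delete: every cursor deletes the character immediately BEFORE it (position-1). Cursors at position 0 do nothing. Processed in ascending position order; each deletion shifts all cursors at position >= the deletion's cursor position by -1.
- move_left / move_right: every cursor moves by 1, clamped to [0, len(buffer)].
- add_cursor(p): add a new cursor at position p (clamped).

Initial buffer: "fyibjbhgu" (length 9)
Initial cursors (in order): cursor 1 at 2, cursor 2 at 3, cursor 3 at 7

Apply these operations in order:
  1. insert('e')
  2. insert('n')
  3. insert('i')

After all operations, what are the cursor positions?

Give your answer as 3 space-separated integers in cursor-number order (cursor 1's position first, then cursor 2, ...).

After op 1 (insert('e')): buffer="fyeiebjbhegu" (len 12), cursors c1@3 c2@5 c3@10, authorship ..1.2....3..
After op 2 (insert('n')): buffer="fyenienbjbhengu" (len 15), cursors c1@4 c2@7 c3@13, authorship ..11.22....33..
After op 3 (insert('i')): buffer="fyeniienibjbhenigu" (len 18), cursors c1@5 c2@9 c3@16, authorship ..111.222....333..

Answer: 5 9 16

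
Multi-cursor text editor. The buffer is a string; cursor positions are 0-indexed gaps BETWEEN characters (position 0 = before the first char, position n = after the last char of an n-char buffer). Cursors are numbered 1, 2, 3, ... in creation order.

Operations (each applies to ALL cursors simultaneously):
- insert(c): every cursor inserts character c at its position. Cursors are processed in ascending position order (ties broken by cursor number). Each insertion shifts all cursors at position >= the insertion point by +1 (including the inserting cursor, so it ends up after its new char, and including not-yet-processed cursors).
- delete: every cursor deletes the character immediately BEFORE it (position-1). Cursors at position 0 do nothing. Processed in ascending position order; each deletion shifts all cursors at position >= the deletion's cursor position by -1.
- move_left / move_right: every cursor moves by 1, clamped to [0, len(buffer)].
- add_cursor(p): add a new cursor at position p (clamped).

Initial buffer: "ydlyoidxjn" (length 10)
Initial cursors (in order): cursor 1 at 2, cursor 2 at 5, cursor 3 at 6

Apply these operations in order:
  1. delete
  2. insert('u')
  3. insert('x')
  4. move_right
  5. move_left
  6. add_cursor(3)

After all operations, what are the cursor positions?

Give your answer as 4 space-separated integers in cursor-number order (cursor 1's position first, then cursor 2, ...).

After op 1 (delete): buffer="ylydxjn" (len 7), cursors c1@1 c2@3 c3@3, authorship .......
After op 2 (insert('u')): buffer="yulyuudxjn" (len 10), cursors c1@2 c2@6 c3@6, authorship .1..23....
After op 3 (insert('x')): buffer="yuxlyuuxxdxjn" (len 13), cursors c1@3 c2@9 c3@9, authorship .11..2323....
After op 4 (move_right): buffer="yuxlyuuxxdxjn" (len 13), cursors c1@4 c2@10 c3@10, authorship .11..2323....
After op 5 (move_left): buffer="yuxlyuuxxdxjn" (len 13), cursors c1@3 c2@9 c3@9, authorship .11..2323....
After op 6 (add_cursor(3)): buffer="yuxlyuuxxdxjn" (len 13), cursors c1@3 c4@3 c2@9 c3@9, authorship .11..2323....

Answer: 3 9 9 3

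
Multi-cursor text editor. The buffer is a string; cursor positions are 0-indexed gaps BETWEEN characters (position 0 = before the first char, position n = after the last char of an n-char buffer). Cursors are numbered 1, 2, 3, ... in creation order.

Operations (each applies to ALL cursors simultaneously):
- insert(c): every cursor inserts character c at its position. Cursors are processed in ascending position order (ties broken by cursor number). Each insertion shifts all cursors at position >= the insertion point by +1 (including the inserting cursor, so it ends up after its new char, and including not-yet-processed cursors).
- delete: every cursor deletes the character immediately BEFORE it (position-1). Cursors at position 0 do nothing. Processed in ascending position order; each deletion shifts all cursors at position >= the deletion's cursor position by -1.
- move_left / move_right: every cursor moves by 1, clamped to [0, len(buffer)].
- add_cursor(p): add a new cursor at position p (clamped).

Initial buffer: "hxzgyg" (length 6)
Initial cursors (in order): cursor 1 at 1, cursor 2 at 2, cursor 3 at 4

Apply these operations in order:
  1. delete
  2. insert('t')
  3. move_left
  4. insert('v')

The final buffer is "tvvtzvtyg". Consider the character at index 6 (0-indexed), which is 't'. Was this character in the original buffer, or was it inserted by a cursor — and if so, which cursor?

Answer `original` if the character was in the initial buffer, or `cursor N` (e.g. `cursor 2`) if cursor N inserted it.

After op 1 (delete): buffer="zyg" (len 3), cursors c1@0 c2@0 c3@1, authorship ...
After op 2 (insert('t')): buffer="ttztyg" (len 6), cursors c1@2 c2@2 c3@4, authorship 12.3..
After op 3 (move_left): buffer="ttztyg" (len 6), cursors c1@1 c2@1 c3@3, authorship 12.3..
After op 4 (insert('v')): buffer="tvvtzvtyg" (len 9), cursors c1@3 c2@3 c3@6, authorship 1122.33..
Authorship (.=original, N=cursor N): 1 1 2 2 . 3 3 . .
Index 6: author = 3

Answer: cursor 3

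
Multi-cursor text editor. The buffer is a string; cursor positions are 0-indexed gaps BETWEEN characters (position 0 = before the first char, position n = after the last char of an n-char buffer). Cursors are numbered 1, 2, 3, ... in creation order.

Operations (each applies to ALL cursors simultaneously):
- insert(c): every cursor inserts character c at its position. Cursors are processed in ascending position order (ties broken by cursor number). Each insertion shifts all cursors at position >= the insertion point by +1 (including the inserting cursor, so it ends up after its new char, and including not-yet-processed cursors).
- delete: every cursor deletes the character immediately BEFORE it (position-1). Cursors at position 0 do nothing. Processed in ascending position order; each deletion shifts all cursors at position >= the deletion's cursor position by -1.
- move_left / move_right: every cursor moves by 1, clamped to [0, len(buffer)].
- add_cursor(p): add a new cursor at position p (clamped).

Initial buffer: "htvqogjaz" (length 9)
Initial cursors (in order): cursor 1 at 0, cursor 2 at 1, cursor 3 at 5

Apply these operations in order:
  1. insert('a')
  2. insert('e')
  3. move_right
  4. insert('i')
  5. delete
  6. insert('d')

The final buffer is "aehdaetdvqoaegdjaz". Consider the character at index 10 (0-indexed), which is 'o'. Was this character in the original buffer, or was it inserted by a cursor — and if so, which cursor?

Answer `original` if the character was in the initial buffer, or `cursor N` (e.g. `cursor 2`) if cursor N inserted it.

After op 1 (insert('a')): buffer="ahatvqoagjaz" (len 12), cursors c1@1 c2@3 c3@8, authorship 1.2....3....
After op 2 (insert('e')): buffer="aehaetvqoaegjaz" (len 15), cursors c1@2 c2@5 c3@11, authorship 11.22....33....
After op 3 (move_right): buffer="aehaetvqoaegjaz" (len 15), cursors c1@3 c2@6 c3@12, authorship 11.22....33....
After op 4 (insert('i')): buffer="aehiaetivqoaegijaz" (len 18), cursors c1@4 c2@8 c3@15, authorship 11.122.2...33.3...
After op 5 (delete): buffer="aehaetvqoaegjaz" (len 15), cursors c1@3 c2@6 c3@12, authorship 11.22....33....
After op 6 (insert('d')): buffer="aehdaetdvqoaegdjaz" (len 18), cursors c1@4 c2@8 c3@15, authorship 11.122.2...33.3...
Authorship (.=original, N=cursor N): 1 1 . 1 2 2 . 2 . . . 3 3 . 3 . . .
Index 10: author = original

Answer: original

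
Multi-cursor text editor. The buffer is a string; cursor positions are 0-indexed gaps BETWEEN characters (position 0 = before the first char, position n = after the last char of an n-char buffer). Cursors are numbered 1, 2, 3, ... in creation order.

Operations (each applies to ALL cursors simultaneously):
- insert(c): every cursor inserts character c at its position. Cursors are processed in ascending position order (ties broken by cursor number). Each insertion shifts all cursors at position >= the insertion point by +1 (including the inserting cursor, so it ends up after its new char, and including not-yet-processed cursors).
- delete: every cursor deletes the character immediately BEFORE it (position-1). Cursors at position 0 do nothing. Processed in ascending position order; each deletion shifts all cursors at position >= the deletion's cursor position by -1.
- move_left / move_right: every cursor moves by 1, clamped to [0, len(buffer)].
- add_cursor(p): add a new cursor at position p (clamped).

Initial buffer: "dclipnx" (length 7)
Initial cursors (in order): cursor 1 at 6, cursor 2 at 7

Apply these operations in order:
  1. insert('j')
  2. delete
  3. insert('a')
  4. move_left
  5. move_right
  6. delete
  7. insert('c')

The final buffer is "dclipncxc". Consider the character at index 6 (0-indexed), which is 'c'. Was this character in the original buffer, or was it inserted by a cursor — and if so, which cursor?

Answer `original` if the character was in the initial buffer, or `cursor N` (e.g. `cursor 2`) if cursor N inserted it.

Answer: cursor 1

Derivation:
After op 1 (insert('j')): buffer="dclipnjxj" (len 9), cursors c1@7 c2@9, authorship ......1.2
After op 2 (delete): buffer="dclipnx" (len 7), cursors c1@6 c2@7, authorship .......
After op 3 (insert('a')): buffer="dclipnaxa" (len 9), cursors c1@7 c2@9, authorship ......1.2
After op 4 (move_left): buffer="dclipnaxa" (len 9), cursors c1@6 c2@8, authorship ......1.2
After op 5 (move_right): buffer="dclipnaxa" (len 9), cursors c1@7 c2@9, authorship ......1.2
After op 6 (delete): buffer="dclipnx" (len 7), cursors c1@6 c2@7, authorship .......
After op 7 (insert('c')): buffer="dclipncxc" (len 9), cursors c1@7 c2@9, authorship ......1.2
Authorship (.=original, N=cursor N): . . . . . . 1 . 2
Index 6: author = 1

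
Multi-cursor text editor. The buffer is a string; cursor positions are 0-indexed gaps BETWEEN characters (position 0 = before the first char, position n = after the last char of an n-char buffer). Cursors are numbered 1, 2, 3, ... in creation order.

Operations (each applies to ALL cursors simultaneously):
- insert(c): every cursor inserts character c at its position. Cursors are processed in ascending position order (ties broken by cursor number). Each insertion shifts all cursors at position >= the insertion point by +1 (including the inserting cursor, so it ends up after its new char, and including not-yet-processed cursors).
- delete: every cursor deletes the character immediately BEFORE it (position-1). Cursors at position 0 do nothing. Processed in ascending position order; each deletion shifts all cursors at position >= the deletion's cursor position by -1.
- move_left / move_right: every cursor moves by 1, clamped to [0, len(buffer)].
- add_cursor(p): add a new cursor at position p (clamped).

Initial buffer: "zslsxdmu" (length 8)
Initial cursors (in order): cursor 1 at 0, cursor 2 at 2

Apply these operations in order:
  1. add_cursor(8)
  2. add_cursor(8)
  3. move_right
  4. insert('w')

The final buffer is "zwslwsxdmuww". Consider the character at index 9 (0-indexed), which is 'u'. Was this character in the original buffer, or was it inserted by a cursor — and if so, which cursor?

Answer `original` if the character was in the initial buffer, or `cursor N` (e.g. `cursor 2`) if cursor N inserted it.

After op 1 (add_cursor(8)): buffer="zslsxdmu" (len 8), cursors c1@0 c2@2 c3@8, authorship ........
After op 2 (add_cursor(8)): buffer="zslsxdmu" (len 8), cursors c1@0 c2@2 c3@8 c4@8, authorship ........
After op 3 (move_right): buffer="zslsxdmu" (len 8), cursors c1@1 c2@3 c3@8 c4@8, authorship ........
After op 4 (insert('w')): buffer="zwslwsxdmuww" (len 12), cursors c1@2 c2@5 c3@12 c4@12, authorship .1..2.....34
Authorship (.=original, N=cursor N): . 1 . . 2 . . . . . 3 4
Index 9: author = original

Answer: original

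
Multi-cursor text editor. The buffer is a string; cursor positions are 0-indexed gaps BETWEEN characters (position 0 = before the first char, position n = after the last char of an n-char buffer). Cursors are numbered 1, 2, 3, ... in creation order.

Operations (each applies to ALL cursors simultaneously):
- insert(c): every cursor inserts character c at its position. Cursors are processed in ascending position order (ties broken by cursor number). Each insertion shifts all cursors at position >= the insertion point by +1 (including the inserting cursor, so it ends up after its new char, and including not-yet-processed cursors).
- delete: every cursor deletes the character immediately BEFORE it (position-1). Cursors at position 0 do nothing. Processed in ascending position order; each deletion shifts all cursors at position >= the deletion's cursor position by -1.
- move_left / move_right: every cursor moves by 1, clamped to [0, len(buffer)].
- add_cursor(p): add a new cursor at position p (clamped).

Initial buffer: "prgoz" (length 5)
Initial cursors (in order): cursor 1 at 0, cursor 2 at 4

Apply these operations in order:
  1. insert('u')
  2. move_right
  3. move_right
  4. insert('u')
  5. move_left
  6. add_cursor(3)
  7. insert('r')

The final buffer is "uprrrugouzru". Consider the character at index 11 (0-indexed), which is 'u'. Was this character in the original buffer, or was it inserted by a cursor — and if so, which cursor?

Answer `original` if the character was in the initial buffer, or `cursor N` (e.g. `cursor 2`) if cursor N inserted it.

After op 1 (insert('u')): buffer="uprgouz" (len 7), cursors c1@1 c2@6, authorship 1....2.
After op 2 (move_right): buffer="uprgouz" (len 7), cursors c1@2 c2@7, authorship 1....2.
After op 3 (move_right): buffer="uprgouz" (len 7), cursors c1@3 c2@7, authorship 1....2.
After op 4 (insert('u')): buffer="uprugouzu" (len 9), cursors c1@4 c2@9, authorship 1..1..2.2
After op 5 (move_left): buffer="uprugouzu" (len 9), cursors c1@3 c2@8, authorship 1..1..2.2
After op 6 (add_cursor(3)): buffer="uprugouzu" (len 9), cursors c1@3 c3@3 c2@8, authorship 1..1..2.2
After op 7 (insert('r')): buffer="uprrrugouzru" (len 12), cursors c1@5 c3@5 c2@11, authorship 1..131..2.22
Authorship (.=original, N=cursor N): 1 . . 1 3 1 . . 2 . 2 2
Index 11: author = 2

Answer: cursor 2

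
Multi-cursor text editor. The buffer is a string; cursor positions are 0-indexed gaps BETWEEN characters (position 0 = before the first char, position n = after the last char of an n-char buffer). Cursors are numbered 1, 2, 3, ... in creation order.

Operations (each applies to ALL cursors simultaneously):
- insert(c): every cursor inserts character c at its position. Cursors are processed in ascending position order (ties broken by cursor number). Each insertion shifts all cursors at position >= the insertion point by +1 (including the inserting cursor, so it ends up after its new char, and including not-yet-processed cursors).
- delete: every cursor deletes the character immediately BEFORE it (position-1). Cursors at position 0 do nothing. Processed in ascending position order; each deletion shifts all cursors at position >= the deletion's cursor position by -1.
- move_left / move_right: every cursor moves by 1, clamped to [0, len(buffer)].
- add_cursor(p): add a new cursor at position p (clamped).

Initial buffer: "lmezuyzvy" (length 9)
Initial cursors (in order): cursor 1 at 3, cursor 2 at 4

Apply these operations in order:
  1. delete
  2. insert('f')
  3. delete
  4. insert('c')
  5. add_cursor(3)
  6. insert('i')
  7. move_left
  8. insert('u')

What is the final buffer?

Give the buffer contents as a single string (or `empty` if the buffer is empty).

Answer: lmcuiciuuiuyzvy

Derivation:
After op 1 (delete): buffer="lmuyzvy" (len 7), cursors c1@2 c2@2, authorship .......
After op 2 (insert('f')): buffer="lmffuyzvy" (len 9), cursors c1@4 c2@4, authorship ..12.....
After op 3 (delete): buffer="lmuyzvy" (len 7), cursors c1@2 c2@2, authorship .......
After op 4 (insert('c')): buffer="lmccuyzvy" (len 9), cursors c1@4 c2@4, authorship ..12.....
After op 5 (add_cursor(3)): buffer="lmccuyzvy" (len 9), cursors c3@3 c1@4 c2@4, authorship ..12.....
After op 6 (insert('i')): buffer="lmciciiuyzvy" (len 12), cursors c3@4 c1@7 c2@7, authorship ..13212.....
After op 7 (move_left): buffer="lmciciiuyzvy" (len 12), cursors c3@3 c1@6 c2@6, authorship ..13212.....
After op 8 (insert('u')): buffer="lmcuiciuuiuyzvy" (len 15), cursors c3@4 c1@9 c2@9, authorship ..13321122.....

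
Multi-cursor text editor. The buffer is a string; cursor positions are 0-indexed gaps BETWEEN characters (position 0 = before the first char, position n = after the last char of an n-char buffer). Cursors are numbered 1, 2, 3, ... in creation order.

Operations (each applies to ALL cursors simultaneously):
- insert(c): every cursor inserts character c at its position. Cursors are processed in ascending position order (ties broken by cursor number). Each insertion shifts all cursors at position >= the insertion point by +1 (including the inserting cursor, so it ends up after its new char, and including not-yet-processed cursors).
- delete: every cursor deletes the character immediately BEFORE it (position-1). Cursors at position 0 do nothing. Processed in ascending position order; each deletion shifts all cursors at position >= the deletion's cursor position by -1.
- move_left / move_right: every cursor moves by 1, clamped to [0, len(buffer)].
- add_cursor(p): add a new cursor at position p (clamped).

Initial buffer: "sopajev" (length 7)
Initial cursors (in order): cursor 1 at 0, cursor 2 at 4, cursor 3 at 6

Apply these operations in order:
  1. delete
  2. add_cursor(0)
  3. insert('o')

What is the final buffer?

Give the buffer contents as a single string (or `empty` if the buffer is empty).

After op 1 (delete): buffer="sopjv" (len 5), cursors c1@0 c2@3 c3@4, authorship .....
After op 2 (add_cursor(0)): buffer="sopjv" (len 5), cursors c1@0 c4@0 c2@3 c3@4, authorship .....
After op 3 (insert('o')): buffer="oosopojov" (len 9), cursors c1@2 c4@2 c2@6 c3@8, authorship 14...2.3.

Answer: oosopojov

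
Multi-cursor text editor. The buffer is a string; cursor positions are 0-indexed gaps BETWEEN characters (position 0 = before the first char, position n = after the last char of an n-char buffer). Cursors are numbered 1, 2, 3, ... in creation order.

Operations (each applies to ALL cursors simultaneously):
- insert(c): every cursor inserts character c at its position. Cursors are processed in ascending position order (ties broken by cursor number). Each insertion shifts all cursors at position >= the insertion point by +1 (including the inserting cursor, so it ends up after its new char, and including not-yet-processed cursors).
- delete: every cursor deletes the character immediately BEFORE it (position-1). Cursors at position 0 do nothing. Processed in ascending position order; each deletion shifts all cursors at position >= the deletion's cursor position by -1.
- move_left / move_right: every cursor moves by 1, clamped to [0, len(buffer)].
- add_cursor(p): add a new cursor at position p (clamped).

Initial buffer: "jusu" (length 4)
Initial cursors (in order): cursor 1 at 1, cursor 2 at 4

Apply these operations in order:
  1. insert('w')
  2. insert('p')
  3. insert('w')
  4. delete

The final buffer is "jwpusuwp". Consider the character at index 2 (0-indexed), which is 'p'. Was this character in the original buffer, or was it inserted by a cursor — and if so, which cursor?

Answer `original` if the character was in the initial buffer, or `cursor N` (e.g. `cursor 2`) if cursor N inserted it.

After op 1 (insert('w')): buffer="jwusuw" (len 6), cursors c1@2 c2@6, authorship .1...2
After op 2 (insert('p')): buffer="jwpusuwp" (len 8), cursors c1@3 c2@8, authorship .11...22
After op 3 (insert('w')): buffer="jwpwusuwpw" (len 10), cursors c1@4 c2@10, authorship .111...222
After op 4 (delete): buffer="jwpusuwp" (len 8), cursors c1@3 c2@8, authorship .11...22
Authorship (.=original, N=cursor N): . 1 1 . . . 2 2
Index 2: author = 1

Answer: cursor 1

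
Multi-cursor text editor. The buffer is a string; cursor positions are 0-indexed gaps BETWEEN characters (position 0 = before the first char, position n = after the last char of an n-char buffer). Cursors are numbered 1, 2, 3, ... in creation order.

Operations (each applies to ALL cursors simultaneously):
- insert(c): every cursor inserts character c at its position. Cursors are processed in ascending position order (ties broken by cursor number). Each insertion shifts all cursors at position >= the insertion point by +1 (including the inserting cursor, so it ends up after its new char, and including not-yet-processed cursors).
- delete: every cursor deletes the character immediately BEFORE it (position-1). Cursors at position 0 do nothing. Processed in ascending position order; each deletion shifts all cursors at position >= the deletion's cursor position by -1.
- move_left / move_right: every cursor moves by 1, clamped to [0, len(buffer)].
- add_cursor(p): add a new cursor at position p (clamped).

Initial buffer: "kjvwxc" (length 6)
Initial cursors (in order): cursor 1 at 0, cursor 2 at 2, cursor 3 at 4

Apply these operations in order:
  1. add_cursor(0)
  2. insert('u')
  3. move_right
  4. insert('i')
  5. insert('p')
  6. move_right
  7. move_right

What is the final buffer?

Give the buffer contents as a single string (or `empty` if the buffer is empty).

After op 1 (add_cursor(0)): buffer="kjvwxc" (len 6), cursors c1@0 c4@0 c2@2 c3@4, authorship ......
After op 2 (insert('u')): buffer="uukjuvwuxc" (len 10), cursors c1@2 c4@2 c2@5 c3@8, authorship 14..2..3..
After op 3 (move_right): buffer="uukjuvwuxc" (len 10), cursors c1@3 c4@3 c2@6 c3@9, authorship 14..2..3..
After op 4 (insert('i')): buffer="uukiijuviwuxic" (len 14), cursors c1@5 c4@5 c2@9 c3@13, authorship 14.14.2.2.3.3.
After op 5 (insert('p')): buffer="uukiippjuvipwuxipc" (len 18), cursors c1@7 c4@7 c2@12 c3@17, authorship 14.1414.2.22.3.33.
After op 6 (move_right): buffer="uukiippjuvipwuxipc" (len 18), cursors c1@8 c4@8 c2@13 c3@18, authorship 14.1414.2.22.3.33.
After op 7 (move_right): buffer="uukiippjuvipwuxipc" (len 18), cursors c1@9 c4@9 c2@14 c3@18, authorship 14.1414.2.22.3.33.

Answer: uukiippjuvipwuxipc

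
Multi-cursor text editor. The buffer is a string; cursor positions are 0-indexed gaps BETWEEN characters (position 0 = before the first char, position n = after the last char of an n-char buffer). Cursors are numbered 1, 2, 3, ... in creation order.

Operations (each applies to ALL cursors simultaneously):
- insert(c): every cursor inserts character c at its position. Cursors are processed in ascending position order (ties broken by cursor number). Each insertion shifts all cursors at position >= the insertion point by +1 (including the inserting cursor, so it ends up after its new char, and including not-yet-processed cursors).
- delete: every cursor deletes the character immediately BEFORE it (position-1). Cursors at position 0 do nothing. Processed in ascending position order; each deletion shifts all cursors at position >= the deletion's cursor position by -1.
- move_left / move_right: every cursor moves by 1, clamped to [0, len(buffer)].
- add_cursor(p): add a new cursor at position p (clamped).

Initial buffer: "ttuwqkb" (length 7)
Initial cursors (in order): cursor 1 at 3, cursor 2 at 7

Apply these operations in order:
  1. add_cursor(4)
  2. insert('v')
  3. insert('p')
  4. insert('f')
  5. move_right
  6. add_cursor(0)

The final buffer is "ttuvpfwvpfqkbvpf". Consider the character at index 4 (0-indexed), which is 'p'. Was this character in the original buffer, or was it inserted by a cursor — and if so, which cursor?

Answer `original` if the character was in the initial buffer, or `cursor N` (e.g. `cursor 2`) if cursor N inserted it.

Answer: cursor 1

Derivation:
After op 1 (add_cursor(4)): buffer="ttuwqkb" (len 7), cursors c1@3 c3@4 c2@7, authorship .......
After op 2 (insert('v')): buffer="ttuvwvqkbv" (len 10), cursors c1@4 c3@6 c2@10, authorship ...1.3...2
After op 3 (insert('p')): buffer="ttuvpwvpqkbvp" (len 13), cursors c1@5 c3@8 c2@13, authorship ...11.33...22
After op 4 (insert('f')): buffer="ttuvpfwvpfqkbvpf" (len 16), cursors c1@6 c3@10 c2@16, authorship ...111.333...222
After op 5 (move_right): buffer="ttuvpfwvpfqkbvpf" (len 16), cursors c1@7 c3@11 c2@16, authorship ...111.333...222
After op 6 (add_cursor(0)): buffer="ttuvpfwvpfqkbvpf" (len 16), cursors c4@0 c1@7 c3@11 c2@16, authorship ...111.333...222
Authorship (.=original, N=cursor N): . . . 1 1 1 . 3 3 3 . . . 2 2 2
Index 4: author = 1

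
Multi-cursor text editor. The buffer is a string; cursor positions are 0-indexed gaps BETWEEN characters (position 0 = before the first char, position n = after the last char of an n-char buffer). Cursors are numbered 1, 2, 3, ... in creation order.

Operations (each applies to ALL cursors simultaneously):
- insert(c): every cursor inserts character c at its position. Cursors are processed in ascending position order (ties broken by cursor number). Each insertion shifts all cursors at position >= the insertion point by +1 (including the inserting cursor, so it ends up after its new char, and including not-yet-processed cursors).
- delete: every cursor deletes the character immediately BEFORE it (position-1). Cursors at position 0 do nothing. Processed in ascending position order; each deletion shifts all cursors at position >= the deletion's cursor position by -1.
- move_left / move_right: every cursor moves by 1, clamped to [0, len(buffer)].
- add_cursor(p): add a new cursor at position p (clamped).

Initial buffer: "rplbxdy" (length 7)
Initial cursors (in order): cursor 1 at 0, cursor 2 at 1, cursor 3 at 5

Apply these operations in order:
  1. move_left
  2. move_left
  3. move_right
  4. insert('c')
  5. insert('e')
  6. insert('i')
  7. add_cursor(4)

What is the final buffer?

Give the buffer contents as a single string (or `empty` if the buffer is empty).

Answer: rcceeiiplbceixdy

Derivation:
After op 1 (move_left): buffer="rplbxdy" (len 7), cursors c1@0 c2@0 c3@4, authorship .......
After op 2 (move_left): buffer="rplbxdy" (len 7), cursors c1@0 c2@0 c3@3, authorship .......
After op 3 (move_right): buffer="rplbxdy" (len 7), cursors c1@1 c2@1 c3@4, authorship .......
After op 4 (insert('c')): buffer="rccplbcxdy" (len 10), cursors c1@3 c2@3 c3@7, authorship .12...3...
After op 5 (insert('e')): buffer="rcceeplbcexdy" (len 13), cursors c1@5 c2@5 c3@10, authorship .1212...33...
After op 6 (insert('i')): buffer="rcceeiiplbceixdy" (len 16), cursors c1@7 c2@7 c3@13, authorship .121212...333...
After op 7 (add_cursor(4)): buffer="rcceeiiplbceixdy" (len 16), cursors c4@4 c1@7 c2@7 c3@13, authorship .121212...333...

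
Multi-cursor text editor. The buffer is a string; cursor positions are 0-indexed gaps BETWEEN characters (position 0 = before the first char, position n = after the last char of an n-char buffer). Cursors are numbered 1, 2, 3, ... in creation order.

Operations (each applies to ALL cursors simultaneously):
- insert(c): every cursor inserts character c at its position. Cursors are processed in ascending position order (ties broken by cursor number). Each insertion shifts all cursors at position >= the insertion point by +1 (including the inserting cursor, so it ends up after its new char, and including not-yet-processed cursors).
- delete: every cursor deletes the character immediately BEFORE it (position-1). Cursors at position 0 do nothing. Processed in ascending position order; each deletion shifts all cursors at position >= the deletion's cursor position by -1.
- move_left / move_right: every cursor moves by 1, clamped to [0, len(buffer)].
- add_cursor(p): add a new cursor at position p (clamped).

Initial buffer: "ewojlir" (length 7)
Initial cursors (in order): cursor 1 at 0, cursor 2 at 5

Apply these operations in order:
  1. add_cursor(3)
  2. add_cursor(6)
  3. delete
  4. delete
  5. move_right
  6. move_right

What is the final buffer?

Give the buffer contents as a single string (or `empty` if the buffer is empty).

Answer: r

Derivation:
After op 1 (add_cursor(3)): buffer="ewojlir" (len 7), cursors c1@0 c3@3 c2@5, authorship .......
After op 2 (add_cursor(6)): buffer="ewojlir" (len 7), cursors c1@0 c3@3 c2@5 c4@6, authorship .......
After op 3 (delete): buffer="ewjr" (len 4), cursors c1@0 c3@2 c2@3 c4@3, authorship ....
After op 4 (delete): buffer="r" (len 1), cursors c1@0 c2@0 c3@0 c4@0, authorship .
After op 5 (move_right): buffer="r" (len 1), cursors c1@1 c2@1 c3@1 c4@1, authorship .
After op 6 (move_right): buffer="r" (len 1), cursors c1@1 c2@1 c3@1 c4@1, authorship .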